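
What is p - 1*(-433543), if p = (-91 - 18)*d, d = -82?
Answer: 442481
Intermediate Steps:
p = 8938 (p = (-91 - 18)*(-82) = -109*(-82) = 8938)
p - 1*(-433543) = 8938 - 1*(-433543) = 8938 + 433543 = 442481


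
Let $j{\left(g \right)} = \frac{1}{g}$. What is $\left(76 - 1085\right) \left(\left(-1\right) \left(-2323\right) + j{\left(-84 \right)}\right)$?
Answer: $- \frac{196887179}{84} \approx -2.3439 \cdot 10^{6}$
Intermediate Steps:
$\left(76 - 1085\right) \left(\left(-1\right) \left(-2323\right) + j{\left(-84 \right)}\right) = \left(76 - 1085\right) \left(\left(-1\right) \left(-2323\right) + \frac{1}{-84}\right) = - 1009 \left(2323 - \frac{1}{84}\right) = \left(-1009\right) \frac{195131}{84} = - \frac{196887179}{84}$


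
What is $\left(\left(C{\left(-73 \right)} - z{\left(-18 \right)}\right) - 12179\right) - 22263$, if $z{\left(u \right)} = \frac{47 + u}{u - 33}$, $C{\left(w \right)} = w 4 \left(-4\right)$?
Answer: $- \frac{1696945}{51} \approx -33273.0$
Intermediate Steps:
$C{\left(w \right)} = - 16 w$ ($C{\left(w \right)} = 4 w \left(-4\right) = - 16 w$)
$z{\left(u \right)} = \frac{47 + u}{-33 + u}$
$\left(\left(C{\left(-73 \right)} - z{\left(-18 \right)}\right) - 12179\right) - 22263 = \left(\left(\left(-16\right) \left(-73\right) - \frac{47 - 18}{-33 - 18}\right) - 12179\right) - 22263 = \left(\left(1168 - \frac{1}{-51} \cdot 29\right) - 12179\right) - 22263 = \left(\left(1168 - \left(- \frac{1}{51}\right) 29\right) - 12179\right) - 22263 = \left(\left(1168 - - \frac{29}{51}\right) - 12179\right) - 22263 = \left(\left(1168 + \frac{29}{51}\right) - 12179\right) - 22263 = \left(\frac{59597}{51} - 12179\right) - 22263 = - \frac{561532}{51} - 22263 = - \frac{1696945}{51}$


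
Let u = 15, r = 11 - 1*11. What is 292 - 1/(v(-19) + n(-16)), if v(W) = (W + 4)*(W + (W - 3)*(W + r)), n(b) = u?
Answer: 1743241/5970 ≈ 292.00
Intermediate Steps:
r = 0 (r = 11 - 11 = 0)
n(b) = 15
v(W) = (4 + W)*(W + W*(-3 + W)) (v(W) = (W + 4)*(W + (W - 3)*(W + 0)) = (4 + W)*(W + (-3 + W)*W) = (4 + W)*(W + W*(-3 + W)))
292 - 1/(v(-19) + n(-16)) = 292 - 1/(-19*(-8 + (-19)² + 2*(-19)) + 15) = 292 - 1/(-19*(-8 + 361 - 38) + 15) = 292 - 1/(-19*315 + 15) = 292 - 1/(-5985 + 15) = 292 - 1/(-5970) = 292 - 1*(-1/5970) = 292 + 1/5970 = 1743241/5970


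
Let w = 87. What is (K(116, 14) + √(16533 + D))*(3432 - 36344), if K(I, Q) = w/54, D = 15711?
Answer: -477224/9 - 65824*√8061 ≈ -5.9629e+6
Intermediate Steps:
K(I, Q) = 29/18 (K(I, Q) = 87/54 = 87*(1/54) = 29/18)
(K(116, 14) + √(16533 + D))*(3432 - 36344) = (29/18 + √(16533 + 15711))*(3432 - 36344) = (29/18 + √32244)*(-32912) = (29/18 + 2*√8061)*(-32912) = -477224/9 - 65824*√8061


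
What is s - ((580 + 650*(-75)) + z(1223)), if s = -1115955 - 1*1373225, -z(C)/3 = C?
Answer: -2437341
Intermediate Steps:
z(C) = -3*C
s = -2489180 (s = -1115955 - 1373225 = -2489180)
s - ((580 + 650*(-75)) + z(1223)) = -2489180 - ((580 + 650*(-75)) - 3*1223) = -2489180 - ((580 - 48750) - 3669) = -2489180 - (-48170 - 3669) = -2489180 - 1*(-51839) = -2489180 + 51839 = -2437341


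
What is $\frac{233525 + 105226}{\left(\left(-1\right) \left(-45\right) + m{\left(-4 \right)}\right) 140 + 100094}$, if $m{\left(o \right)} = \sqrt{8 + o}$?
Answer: $\frac{112917}{35558} \approx 3.1756$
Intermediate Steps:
$\frac{233525 + 105226}{\left(\left(-1\right) \left(-45\right) + m{\left(-4 \right)}\right) 140 + 100094} = \frac{233525 + 105226}{\left(\left(-1\right) \left(-45\right) + \sqrt{8 - 4}\right) 140 + 100094} = \frac{338751}{\left(45 + \sqrt{4}\right) 140 + 100094} = \frac{338751}{\left(45 + 2\right) 140 + 100094} = \frac{338751}{47 \cdot 140 + 100094} = \frac{338751}{6580 + 100094} = \frac{338751}{106674} = 338751 \cdot \frac{1}{106674} = \frac{112917}{35558}$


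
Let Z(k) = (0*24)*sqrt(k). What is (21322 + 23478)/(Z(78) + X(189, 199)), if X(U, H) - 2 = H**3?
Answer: 44800/7880601 ≈ 0.0056848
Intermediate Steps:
X(U, H) = 2 + H**3
Z(k) = 0 (Z(k) = 0*sqrt(k) = 0)
(21322 + 23478)/(Z(78) + X(189, 199)) = (21322 + 23478)/(0 + (2 + 199**3)) = 44800/(0 + (2 + 7880599)) = 44800/(0 + 7880601) = 44800/7880601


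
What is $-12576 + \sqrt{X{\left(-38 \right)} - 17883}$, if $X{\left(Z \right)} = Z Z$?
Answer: $-12576 + i \sqrt{16439} \approx -12576.0 + 128.21 i$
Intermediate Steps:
$X{\left(Z \right)} = Z^{2}$
$-12576 + \sqrt{X{\left(-38 \right)} - 17883} = -12576 + \sqrt{\left(-38\right)^{2} - 17883} = -12576 + \sqrt{1444 - 17883} = -12576 + \sqrt{-16439} = -12576 + i \sqrt{16439}$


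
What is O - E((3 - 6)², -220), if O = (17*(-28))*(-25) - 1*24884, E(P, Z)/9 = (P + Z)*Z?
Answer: -430764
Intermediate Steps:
E(P, Z) = 9*Z*(P + Z) (E(P, Z) = 9*((P + Z)*Z) = 9*(Z*(P + Z)) = 9*Z*(P + Z))
O = -12984 (O = -476*(-25) - 24884 = 11900 - 24884 = -12984)
O - E((3 - 6)², -220) = -12984 - 9*(-220)*((3 - 6)² - 220) = -12984 - 9*(-220)*((-3)² - 220) = -12984 - 9*(-220)*(9 - 220) = -12984 - 9*(-220)*(-211) = -12984 - 1*417780 = -12984 - 417780 = -430764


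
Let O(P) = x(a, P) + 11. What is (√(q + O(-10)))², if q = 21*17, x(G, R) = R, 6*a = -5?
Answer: 358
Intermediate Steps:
a = -⅚ (a = (⅙)*(-5) = -⅚ ≈ -0.83333)
q = 357
O(P) = 11 + P (O(P) = P + 11 = 11 + P)
(√(q + O(-10)))² = (√(357 + (11 - 10)))² = (√(357 + 1))² = (√358)² = 358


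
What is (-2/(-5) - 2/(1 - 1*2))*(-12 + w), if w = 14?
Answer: 24/5 ≈ 4.8000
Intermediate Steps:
(-2/(-5) - 2/(1 - 1*2))*(-12 + w) = (-2/(-5) - 2/(1 - 1*2))*(-12 + 14) = (-2*(-⅕) - 2/(1 - 2))*2 = (⅖ - 2/(-1))*2 = (⅖ - 2*(-1))*2 = (⅖ + 2)*2 = (12/5)*2 = 24/5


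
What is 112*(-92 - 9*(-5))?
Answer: -5264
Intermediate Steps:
112*(-92 - 9*(-5)) = 112*(-92 + 45) = 112*(-47) = -5264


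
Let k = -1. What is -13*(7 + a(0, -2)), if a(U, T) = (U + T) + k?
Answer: -52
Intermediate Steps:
a(U, T) = -1 + T + U (a(U, T) = (U + T) - 1 = (T + U) - 1 = -1 + T + U)
-13*(7 + a(0, -2)) = -13*(7 + (-1 - 2 + 0)) = -13*(7 - 3) = -13*4 = -52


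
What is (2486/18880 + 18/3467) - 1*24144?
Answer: -790191941719/32728480 ≈ -24144.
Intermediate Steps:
(2486/18880 + 18/3467) - 1*24144 = (2486*(1/18880) + 18*(1/3467)) - 24144 = (1243/9440 + 18/3467) - 24144 = 4479401/32728480 - 24144 = -790191941719/32728480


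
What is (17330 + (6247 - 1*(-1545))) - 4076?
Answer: 21046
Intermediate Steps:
(17330 + (6247 - 1*(-1545))) - 4076 = (17330 + (6247 + 1545)) - 4076 = (17330 + 7792) - 4076 = 25122 - 4076 = 21046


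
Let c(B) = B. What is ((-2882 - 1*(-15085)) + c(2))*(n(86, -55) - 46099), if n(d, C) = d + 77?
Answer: -560648880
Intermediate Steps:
n(d, C) = 77 + d
((-2882 - 1*(-15085)) + c(2))*(n(86, -55) - 46099) = ((-2882 - 1*(-15085)) + 2)*((77 + 86) - 46099) = ((-2882 + 15085) + 2)*(163 - 46099) = (12203 + 2)*(-45936) = 12205*(-45936) = -560648880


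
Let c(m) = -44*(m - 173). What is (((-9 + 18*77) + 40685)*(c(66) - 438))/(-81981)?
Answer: -179604740/81981 ≈ -2190.8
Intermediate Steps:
c(m) = 7612 - 44*m (c(m) = -44*(-173 + m) = 7612 - 44*m)
(((-9 + 18*77) + 40685)*(c(66) - 438))/(-81981) = (((-9 + 18*77) + 40685)*((7612 - 44*66) - 438))/(-81981) = (((-9 + 1386) + 40685)*((7612 - 2904) - 438))*(-1/81981) = ((1377 + 40685)*(4708 - 438))*(-1/81981) = (42062*4270)*(-1/81981) = 179604740*(-1/81981) = -179604740/81981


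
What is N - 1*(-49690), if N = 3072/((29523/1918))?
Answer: 490963322/9841 ≈ 49890.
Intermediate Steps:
N = 1964032/9841 (N = 3072/((29523*(1/1918))) = 3072/(29523/1918) = 3072*(1918/29523) = 1964032/9841 ≈ 199.58)
N - 1*(-49690) = 1964032/9841 - 1*(-49690) = 1964032/9841 + 49690 = 490963322/9841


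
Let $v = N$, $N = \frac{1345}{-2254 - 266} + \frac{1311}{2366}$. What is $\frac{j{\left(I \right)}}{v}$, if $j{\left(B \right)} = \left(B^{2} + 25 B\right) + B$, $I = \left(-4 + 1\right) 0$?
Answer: $0$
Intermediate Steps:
$I = 0$ ($I = \left(-3\right) 0 = 0$)
$N = \frac{1735}{85176}$ ($N = \frac{1345}{-2254 - 266} + 1311 \cdot \frac{1}{2366} = \frac{1345}{-2520} + \frac{1311}{2366} = 1345 \left(- \frac{1}{2520}\right) + \frac{1311}{2366} = - \frac{269}{504} + \frac{1311}{2366} = \frac{1735}{85176} \approx 0.02037$)
$v = \frac{1735}{85176} \approx 0.02037$
$j{\left(B \right)} = B^{2} + 26 B$
$\frac{j{\left(I \right)}}{v} = \frac{0 \left(26 + 0\right)}{\frac{1735}{85176}} = 0 \cdot 26 \cdot \frac{85176}{1735} = 0 \cdot \frac{85176}{1735} = 0$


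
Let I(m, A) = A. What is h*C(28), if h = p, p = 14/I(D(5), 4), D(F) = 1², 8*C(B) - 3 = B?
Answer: 217/16 ≈ 13.563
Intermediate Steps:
C(B) = 3/8 + B/8
D(F) = 1
p = 7/2 (p = 14/4 = 14*(¼) = 7/2 ≈ 3.5000)
h = 7/2 ≈ 3.5000
h*C(28) = 7*(3/8 + (⅛)*28)/2 = 7*(3/8 + 7/2)/2 = (7/2)*(31/8) = 217/16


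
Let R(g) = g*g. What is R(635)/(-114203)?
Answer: -403225/114203 ≈ -3.5308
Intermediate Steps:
R(g) = g**2
R(635)/(-114203) = 635**2/(-114203) = 403225*(-1/114203) = -403225/114203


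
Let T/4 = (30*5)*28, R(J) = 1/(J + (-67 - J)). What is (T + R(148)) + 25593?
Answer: 2840330/67 ≈ 42393.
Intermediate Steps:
R(J) = -1/67 (R(J) = 1/(-67) = -1/67)
T = 16800 (T = 4*((30*5)*28) = 4*(150*28) = 4*4200 = 16800)
(T + R(148)) + 25593 = (16800 - 1/67) + 25593 = 1125599/67 + 25593 = 2840330/67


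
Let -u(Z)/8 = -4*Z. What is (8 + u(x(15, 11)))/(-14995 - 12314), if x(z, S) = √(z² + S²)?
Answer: -8/27309 - 32*√346/27309 ≈ -0.022089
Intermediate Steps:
x(z, S) = √(S² + z²)
u(Z) = 32*Z (u(Z) = -(-32)*Z = 32*Z)
(8 + u(x(15, 11)))/(-14995 - 12314) = (8 + 32*√(11² + 15²))/(-14995 - 12314) = (8 + 32*√(121 + 225))/(-27309) = (8 + 32*√346)*(-1/27309) = -8/27309 - 32*√346/27309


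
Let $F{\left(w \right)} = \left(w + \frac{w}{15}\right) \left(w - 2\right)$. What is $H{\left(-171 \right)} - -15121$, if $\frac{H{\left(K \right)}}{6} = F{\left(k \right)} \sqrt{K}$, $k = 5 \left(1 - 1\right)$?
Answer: $15121$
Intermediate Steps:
$k = 0$ ($k = 5 \cdot 0 = 0$)
$F{\left(w \right)} = \frac{16 w \left(-2 + w\right)}{15}$ ($F{\left(w \right)} = \left(w + w \frac{1}{15}\right) \left(-2 + w\right) = \left(w + \frac{w}{15}\right) \left(-2 + w\right) = \frac{16 w}{15} \left(-2 + w\right) = \frac{16 w \left(-2 + w\right)}{15}$)
$H{\left(K \right)} = 0$ ($H{\left(K \right)} = 6 \cdot \frac{16}{15} \cdot 0 \left(-2 + 0\right) \sqrt{K} = 6 \cdot \frac{16}{15} \cdot 0 \left(-2\right) \sqrt{K} = 6 \cdot 0 \sqrt{K} = 6 \cdot 0 = 0$)
$H{\left(-171 \right)} - -15121 = 0 - -15121 = 0 + 15121 = 15121$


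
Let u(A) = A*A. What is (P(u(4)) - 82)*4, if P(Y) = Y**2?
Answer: 696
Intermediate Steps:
u(A) = A**2
(P(u(4)) - 82)*4 = ((4**2)**2 - 82)*4 = (16**2 - 82)*4 = (256 - 82)*4 = 174*4 = 696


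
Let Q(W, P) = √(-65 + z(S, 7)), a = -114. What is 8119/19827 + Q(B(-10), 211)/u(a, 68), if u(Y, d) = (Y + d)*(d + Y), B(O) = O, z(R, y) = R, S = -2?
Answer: 8119/19827 + I*√67/2116 ≈ 0.40949 + 0.0038683*I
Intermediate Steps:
u(Y, d) = (Y + d)² (u(Y, d) = (Y + d)*(Y + d) = (Y + d)²)
Q(W, P) = I*√67 (Q(W, P) = √(-65 - 2) = √(-67) = I*√67)
8119/19827 + Q(B(-10), 211)/u(a, 68) = 8119/19827 + (I*√67)/((-114 + 68)²) = 8119*(1/19827) + (I*√67)/((-46)²) = 8119/19827 + (I*√67)/2116 = 8119/19827 + (I*√67)*(1/2116) = 8119/19827 + I*√67/2116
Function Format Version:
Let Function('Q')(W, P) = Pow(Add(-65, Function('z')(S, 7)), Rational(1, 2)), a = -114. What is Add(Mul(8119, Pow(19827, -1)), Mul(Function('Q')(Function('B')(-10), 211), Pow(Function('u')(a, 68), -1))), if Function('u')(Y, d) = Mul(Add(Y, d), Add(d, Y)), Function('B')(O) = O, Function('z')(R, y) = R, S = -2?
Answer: Add(Rational(8119, 19827), Mul(Rational(1, 2116), I, Pow(67, Rational(1, 2)))) ≈ Add(0.40949, Mul(0.0038683, I))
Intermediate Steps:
Function('u')(Y, d) = Pow(Add(Y, d), 2) (Function('u')(Y, d) = Mul(Add(Y, d), Add(Y, d)) = Pow(Add(Y, d), 2))
Function('Q')(W, P) = Mul(I, Pow(67, Rational(1, 2))) (Function('Q')(W, P) = Pow(Add(-65, -2), Rational(1, 2)) = Pow(-67, Rational(1, 2)) = Mul(I, Pow(67, Rational(1, 2))))
Add(Mul(8119, Pow(19827, -1)), Mul(Function('Q')(Function('B')(-10), 211), Pow(Function('u')(a, 68), -1))) = Add(Mul(8119, Pow(19827, -1)), Mul(Mul(I, Pow(67, Rational(1, 2))), Pow(Pow(Add(-114, 68), 2), -1))) = Add(Mul(8119, Rational(1, 19827)), Mul(Mul(I, Pow(67, Rational(1, 2))), Pow(Pow(-46, 2), -1))) = Add(Rational(8119, 19827), Mul(Mul(I, Pow(67, Rational(1, 2))), Pow(2116, -1))) = Add(Rational(8119, 19827), Mul(Mul(I, Pow(67, Rational(1, 2))), Rational(1, 2116))) = Add(Rational(8119, 19827), Mul(Rational(1, 2116), I, Pow(67, Rational(1, 2))))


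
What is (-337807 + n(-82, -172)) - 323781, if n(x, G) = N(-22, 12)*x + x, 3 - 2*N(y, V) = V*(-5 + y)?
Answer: -675077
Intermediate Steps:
N(y, V) = 3/2 - V*(-5 + y)/2
n(x, G) = 329*x/2 (n(x, G) = (3/2 + (5/2)*12 - 1/2*12*(-22))*x + x = (3/2 + 30 + 132)*x + x = 327*x/2 + x = 329*x/2)
(-337807 + n(-82, -172)) - 323781 = (-337807 + (329/2)*(-82)) - 323781 = (-337807 - 13489) - 323781 = -351296 - 323781 = -675077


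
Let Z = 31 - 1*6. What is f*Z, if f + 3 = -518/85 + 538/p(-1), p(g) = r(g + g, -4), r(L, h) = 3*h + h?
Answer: -145245/136 ≈ -1068.0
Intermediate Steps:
r(L, h) = 4*h
p(g) = -16 (p(g) = 4*(-4) = -16)
Z = 25 (Z = 31 - 6 = 25)
f = -29049/680 (f = -3 + (-518/85 + 538/(-16)) = -3 + (-518*1/85 + 538*(-1/16)) = -3 + (-518/85 - 269/8) = -3 - 27009/680 = -29049/680 ≈ -42.719)
f*Z = -29049/680*25 = -145245/136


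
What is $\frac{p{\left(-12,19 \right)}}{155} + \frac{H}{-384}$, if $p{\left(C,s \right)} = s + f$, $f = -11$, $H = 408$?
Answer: $- \frac{2507}{2480} \approx -1.0109$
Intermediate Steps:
$p{\left(C,s \right)} = -11 + s$ ($p{\left(C,s \right)} = s - 11 = -11 + s$)
$\frac{p{\left(-12,19 \right)}}{155} + \frac{H}{-384} = \frac{-11 + 19}{155} + \frac{408}{-384} = 8 \cdot \frac{1}{155} + 408 \left(- \frac{1}{384}\right) = \frac{8}{155} - \frac{17}{16} = - \frac{2507}{2480}$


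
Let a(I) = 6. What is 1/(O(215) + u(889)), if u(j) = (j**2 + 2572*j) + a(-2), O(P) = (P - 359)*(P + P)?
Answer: 1/3014915 ≈ 3.3168e-7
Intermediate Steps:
O(P) = 2*P*(-359 + P) (O(P) = (-359 + P)*(2*P) = 2*P*(-359 + P))
u(j) = 6 + j**2 + 2572*j (u(j) = (j**2 + 2572*j) + 6 = 6 + j**2 + 2572*j)
1/(O(215) + u(889)) = 1/(2*215*(-359 + 215) + (6 + 889**2 + 2572*889)) = 1/(2*215*(-144) + (6 + 790321 + 2286508)) = 1/(-61920 + 3076835) = 1/3014915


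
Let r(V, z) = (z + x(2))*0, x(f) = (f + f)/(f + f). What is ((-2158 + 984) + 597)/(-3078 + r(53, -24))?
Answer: 577/3078 ≈ 0.18746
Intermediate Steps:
x(f) = 1 (x(f) = (2*f)/((2*f)) = (2*f)*(1/(2*f)) = 1)
r(V, z) = 0 (r(V, z) = (z + 1)*0 = (1 + z)*0 = 0)
((-2158 + 984) + 597)/(-3078 + r(53, -24)) = ((-2158 + 984) + 597)/(-3078 + 0) = (-1174 + 597)/(-3078) = -577*(-1/3078) = 577/3078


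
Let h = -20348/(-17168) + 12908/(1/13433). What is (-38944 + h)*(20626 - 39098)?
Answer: -3435959713416086/1073 ≈ -3.2022e+12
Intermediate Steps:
h = 744203464975/4292 (h = -20348*(-1/17168) + 12908/(1/13433) = 5087/4292 + 12908*13433 = 5087/4292 + 173393164 = 744203464975/4292 ≈ 1.7339e+8)
(-38944 + h)*(20626 - 39098) = (-38944 + 744203464975/4292)*(20626 - 39098) = (744036317327/4292)*(-18472) = -3435959713416086/1073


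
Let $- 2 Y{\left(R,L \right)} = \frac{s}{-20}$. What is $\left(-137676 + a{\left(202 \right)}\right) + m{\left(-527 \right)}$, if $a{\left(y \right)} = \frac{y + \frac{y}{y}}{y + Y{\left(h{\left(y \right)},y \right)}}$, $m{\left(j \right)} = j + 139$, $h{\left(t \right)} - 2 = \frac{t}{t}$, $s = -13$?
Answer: $- \frac{1113754168}{8067} \approx -1.3806 \cdot 10^{5}$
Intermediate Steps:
$h{\left(t \right)} = 3$ ($h{\left(t \right)} = 2 + \frac{t}{t} = 2 + 1 = 3$)
$m{\left(j \right)} = 139 + j$
$Y{\left(R,L \right)} = - \frac{13}{40}$ ($Y{\left(R,L \right)} = - \frac{\left(-13\right) \frac{1}{-20}}{2} = - \frac{\left(-13\right) \left(- \frac{1}{20}\right)}{2} = \left(- \frac{1}{2}\right) \frac{13}{20} = - \frac{13}{40}$)
$a{\left(y \right)} = \frac{1 + y}{- \frac{13}{40} + y}$ ($a{\left(y \right)} = \frac{y + \frac{y}{y}}{y - \frac{13}{40}} = \frac{y + 1}{- \frac{13}{40} + y} = \frac{1 + y}{- \frac{13}{40} + y}$)
$\left(-137676 + a{\left(202 \right)}\right) + m{\left(-527 \right)} = \left(-137676 + \frac{40 \left(1 + 202\right)}{-13 + 40 \cdot 202}\right) + \left(139 - 527\right) = \left(-137676 + 40 \frac{1}{-13 + 8080} \cdot 203\right) - 388 = \left(-137676 + 40 \cdot \frac{1}{8067} \cdot 203\right) - 388 = \left(-137676 + \frac{8120}{8067}\right) - 388 = - \frac{1110624172}{8067} - 388 = - \frac{1113754168}{8067}$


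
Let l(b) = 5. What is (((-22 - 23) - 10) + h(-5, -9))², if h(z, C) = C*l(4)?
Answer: 10000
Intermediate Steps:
h(z, C) = 5*C (h(z, C) = C*5 = 5*C)
(((-22 - 23) - 10) + h(-5, -9))² = (((-22 - 23) - 10) + 5*(-9))² = ((-45 - 10) - 45)² = (-55 - 45)² = (-100)² = 10000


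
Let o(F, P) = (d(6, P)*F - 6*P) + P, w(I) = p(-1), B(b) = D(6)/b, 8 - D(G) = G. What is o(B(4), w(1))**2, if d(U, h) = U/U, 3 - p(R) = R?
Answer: 1521/4 ≈ 380.25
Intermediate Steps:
D(G) = 8 - G
p(R) = 3 - R
B(b) = 2/b (B(b) = (8 - 1*6)/b = (8 - 6)/b = 2/b)
d(U, h) = 1
w(I) = 4 (w(I) = 3 - 1*(-1) = 3 + 1 = 4)
o(F, P) = F - 5*P (o(F, P) = (1*F - 6*P) + P = (F - 6*P) + P = F - 5*P)
o(B(4), w(1))**2 = (2/4 - 5*4)**2 = (2*(1/4) - 20)**2 = (1/2 - 20)**2 = (-39/2)**2 = 1521/4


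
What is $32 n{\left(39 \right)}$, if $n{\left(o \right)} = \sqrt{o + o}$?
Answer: $32 \sqrt{78} \approx 282.62$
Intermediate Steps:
$n{\left(o \right)} = \sqrt{2} \sqrt{o}$ ($n{\left(o \right)} = \sqrt{2 o} = \sqrt{2} \sqrt{o}$)
$32 n{\left(39 \right)} = 32 \sqrt{2} \sqrt{39} = 32 \sqrt{78}$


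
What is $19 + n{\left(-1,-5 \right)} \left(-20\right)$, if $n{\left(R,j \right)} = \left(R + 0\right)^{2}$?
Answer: $-1$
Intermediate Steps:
$n{\left(R,j \right)} = R^{2}$
$19 + n{\left(-1,-5 \right)} \left(-20\right) = 19 + \left(-1\right)^{2} \left(-20\right) = 19 + 1 \left(-20\right) = 19 - 20 = -1$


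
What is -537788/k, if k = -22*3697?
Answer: 268894/40667 ≈ 6.6121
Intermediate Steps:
k = -81334
-537788/k = -537788/(-81334) = -537788*(-1/81334) = 268894/40667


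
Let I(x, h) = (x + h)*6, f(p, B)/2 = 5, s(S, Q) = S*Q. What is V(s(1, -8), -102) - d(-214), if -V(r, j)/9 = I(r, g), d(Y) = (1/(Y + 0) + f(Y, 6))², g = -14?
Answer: 49830327/45796 ≈ 1088.1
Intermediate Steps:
s(S, Q) = Q*S
f(p, B) = 10 (f(p, B) = 2*5 = 10)
I(x, h) = 6*h + 6*x (I(x, h) = (h + x)*6 = 6*h + 6*x)
d(Y) = (10 + 1/Y)² (d(Y) = (1/(Y + 0) + 10)² = (1/Y + 10)² = (10 + 1/Y)²)
V(r, j) = 756 - 54*r (V(r, j) = -9*(6*(-14) + 6*r) = -9*(-84 + 6*r) = 756 - 54*r)
V(s(1, -8), -102) - d(-214) = (756 - (-432)) - (1 + 10*(-214))²/(-214)² = (756 - 54*(-8)) - (1 - 2140)²/45796 = (756 + 432) - (-2139)²/45796 = 1188 - 4575321/45796 = 49830327/45796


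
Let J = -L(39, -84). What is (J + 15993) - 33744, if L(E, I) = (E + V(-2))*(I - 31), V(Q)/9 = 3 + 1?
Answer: -9126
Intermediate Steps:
V(Q) = 36 (V(Q) = 9*(3 + 1) = 9*4 = 36)
L(E, I) = (-31 + I)*(36 + E) (L(E, I) = (E + 36)*(I - 31) = (36 + E)*(-31 + I) = (-31 + I)*(36 + E))
J = 8625 (J = -(-1116 - 31*39 + 36*(-84) + 39*(-84)) = -(-1116 - 1209 - 3024 - 3276) = -1*(-8625) = 8625)
(J + 15993) - 33744 = (8625 + 15993) - 33744 = 24618 - 33744 = -9126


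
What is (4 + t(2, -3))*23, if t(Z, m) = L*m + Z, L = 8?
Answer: -414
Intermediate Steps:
t(Z, m) = Z + 8*m (t(Z, m) = 8*m + Z = Z + 8*m)
(4 + t(2, -3))*23 = (4 + (2 + 8*(-3)))*23 = (4 + (2 - 24))*23 = (4 - 22)*23 = -18*23 = -414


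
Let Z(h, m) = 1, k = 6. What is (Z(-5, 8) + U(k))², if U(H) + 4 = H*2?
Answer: 81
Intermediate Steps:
U(H) = -4 + 2*H (U(H) = -4 + H*2 = -4 + 2*H)
(Z(-5, 8) + U(k))² = (1 + (-4 + 2*6))² = (1 + (-4 + 12))² = (1 + 8)² = 9² = 81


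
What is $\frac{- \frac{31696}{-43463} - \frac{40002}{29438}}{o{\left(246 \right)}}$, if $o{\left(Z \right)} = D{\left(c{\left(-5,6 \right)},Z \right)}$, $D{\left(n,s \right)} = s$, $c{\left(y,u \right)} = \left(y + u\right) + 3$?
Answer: $- \frac{57538577}{22482006666} \approx -0.0025593$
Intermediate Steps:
$c{\left(y,u \right)} = 3 + u + y$ ($c{\left(y,u \right)} = \left(u + y\right) + 3 = 3 + u + y$)
$o{\left(Z \right)} = Z$
$\frac{- \frac{31696}{-43463} - \frac{40002}{29438}}{o{\left(246 \right)}} = \frac{- \frac{31696}{-43463} - \frac{40002}{29438}}{246} = \left(\left(-31696\right) \left(- \frac{1}{43463}\right) - \frac{20001}{14719}\right) \frac{1}{246} = \left(\frac{4528}{6209} - \frac{20001}{14719}\right) \frac{1}{246} = \left(- \frac{57538577}{91390271}\right) \frac{1}{246} = - \frac{57538577}{22482006666}$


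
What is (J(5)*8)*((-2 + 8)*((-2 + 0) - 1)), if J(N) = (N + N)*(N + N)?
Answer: -14400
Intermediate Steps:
J(N) = 4*N² (J(N) = (2*N)*(2*N) = 4*N²)
(J(5)*8)*((-2 + 8)*((-2 + 0) - 1)) = ((4*5²)*8)*((-2 + 8)*((-2 + 0) - 1)) = ((4*25)*8)*(6*(-2 - 1)) = (100*8)*(6*(-3)) = 800*(-18) = -14400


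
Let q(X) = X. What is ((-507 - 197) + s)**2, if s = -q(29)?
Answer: 537289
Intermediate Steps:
s = -29 (s = -1*29 = -29)
((-507 - 197) + s)**2 = ((-507 - 197) - 29)**2 = (-704 - 29)**2 = (-733)**2 = 537289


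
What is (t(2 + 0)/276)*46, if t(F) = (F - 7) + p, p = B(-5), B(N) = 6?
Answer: ⅙ ≈ 0.16667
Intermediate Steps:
p = 6
t(F) = -1 + F (t(F) = (F - 7) + 6 = (-7 + F) + 6 = -1 + F)
(t(2 + 0)/276)*46 = ((-1 + (2 + 0))/276)*46 = ((-1 + 2)*(1/276))*46 = (1*(1/276))*46 = (1/276)*46 = ⅙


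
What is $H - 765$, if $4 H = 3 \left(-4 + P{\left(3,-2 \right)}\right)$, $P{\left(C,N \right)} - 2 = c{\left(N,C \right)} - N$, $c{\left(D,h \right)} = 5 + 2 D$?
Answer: $- \frac{3057}{4} \approx -764.25$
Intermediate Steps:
$P{\left(C,N \right)} = 7 + N$ ($P{\left(C,N \right)} = 2 + \left(\left(5 + 2 N\right) - N\right) = 2 + \left(5 + N\right) = 7 + N$)
$H = \frac{3}{4}$ ($H = \frac{3 \left(-4 + \left(7 - 2\right)\right)}{4} = \frac{3 \left(-4 + 5\right)}{4} = \frac{3 \cdot 1}{4} = \frac{1}{4} \cdot 3 = \frac{3}{4} \approx 0.75$)
$H - 765 = \frac{3}{4} - 765 = - \frac{3057}{4}$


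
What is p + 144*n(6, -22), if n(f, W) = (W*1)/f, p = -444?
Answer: -972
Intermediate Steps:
n(f, W) = W/f
p + 144*n(6, -22) = -444 + 144*(-22/6) = -444 + 144*(-22*⅙) = -444 + 144*(-11/3) = -444 - 528 = -972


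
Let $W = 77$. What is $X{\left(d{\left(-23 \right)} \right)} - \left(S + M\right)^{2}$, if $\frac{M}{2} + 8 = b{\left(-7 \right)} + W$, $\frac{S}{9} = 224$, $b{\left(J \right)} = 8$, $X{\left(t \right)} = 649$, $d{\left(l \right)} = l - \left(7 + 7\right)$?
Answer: $-4708251$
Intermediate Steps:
$d{\left(l \right)} = -14 + l$ ($d{\left(l \right)} = l - 14 = -14 + l$)
$S = 2016$ ($S = 9 \cdot 224 = 2016$)
$M = 154$ ($M = -16 + 2 \left(8 + 77\right) = -16 + 2 \cdot 85 = -16 + 170 = 154$)
$X{\left(d{\left(-23 \right)} \right)} - \left(S + M\right)^{2} = 649 - \left(2016 + 154\right)^{2} = 649 - 2170^{2} = 649 - 4708900 = -4708251$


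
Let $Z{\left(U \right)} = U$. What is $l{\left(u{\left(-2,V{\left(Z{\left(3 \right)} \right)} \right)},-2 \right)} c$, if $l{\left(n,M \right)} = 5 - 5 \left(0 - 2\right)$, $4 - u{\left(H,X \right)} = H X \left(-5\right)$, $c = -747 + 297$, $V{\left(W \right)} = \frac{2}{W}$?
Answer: $-6750$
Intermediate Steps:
$c = -450$
$u{\left(H,X \right)} = 4 + 5 H X$ ($u{\left(H,X \right)} = 4 - H X \left(-5\right) = 4 - - 5 H X = 4 + 5 H X$)
$l{\left(n,M \right)} = 15$ ($l{\left(n,M \right)} = 5 - 5 \left(0 - 2\right) = 5 - -10 = 5 + 10 = 15$)
$l{\left(u{\left(-2,V{\left(Z{\left(3 \right)} \right)} \right)},-2 \right)} c = 15 \left(-450\right) = -6750$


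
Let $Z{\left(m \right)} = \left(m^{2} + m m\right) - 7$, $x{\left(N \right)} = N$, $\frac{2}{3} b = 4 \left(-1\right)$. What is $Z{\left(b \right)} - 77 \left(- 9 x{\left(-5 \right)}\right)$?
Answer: $-3400$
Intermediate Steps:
$b = -6$ ($b = \frac{3 \cdot 4 \left(-1\right)}{2} = \frac{3}{2} \left(-4\right) = -6$)
$Z{\left(m \right)} = -7 + 2 m^{2}$ ($Z{\left(m \right)} = \left(m^{2} + m^{2}\right) - 7 = 2 m^{2} - 7 = -7 + 2 m^{2}$)
$Z{\left(b \right)} - 77 \left(- 9 x{\left(-5 \right)}\right) = \left(-7 + 2 \left(-6\right)^{2}\right) - 77 \left(\left(-9\right) \left(-5\right)\right) = \left(-7 + 2 \cdot 36\right) - 3465 = \left(-7 + 72\right) - 3465 = 65 - 3465 = -3400$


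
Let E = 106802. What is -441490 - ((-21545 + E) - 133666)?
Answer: -393081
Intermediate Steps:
-441490 - ((-21545 + E) - 133666) = -441490 - ((-21545 + 106802) - 133666) = -441490 - (85257 - 133666) = -441490 - 1*(-48409) = -441490 + 48409 = -393081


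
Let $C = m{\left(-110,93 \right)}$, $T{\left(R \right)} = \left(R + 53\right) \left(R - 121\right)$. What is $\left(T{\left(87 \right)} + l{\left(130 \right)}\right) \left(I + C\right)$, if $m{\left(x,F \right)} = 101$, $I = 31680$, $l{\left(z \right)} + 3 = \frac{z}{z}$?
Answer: $-151341122$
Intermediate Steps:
$l{\left(z \right)} = -2$ ($l{\left(z \right)} = -3 + \frac{z}{z} = -3 + 1 = -2$)
$T{\left(R \right)} = \left(-121 + R\right) \left(53 + R\right)$ ($T{\left(R \right)} = \left(53 + R\right) \left(-121 + R\right) = \left(-121 + R\right) \left(53 + R\right)$)
$C = 101$
$\left(T{\left(87 \right)} + l{\left(130 \right)}\right) \left(I + C\right) = \left(\left(-6413 + 87^{2} - 5916\right) - 2\right) \left(31680 + 101\right) = \left(\left(-6413 + 7569 - 5916\right) - 2\right) 31781 = \left(-4760 - 2\right) 31781 = \left(-4762\right) 31781 = -151341122$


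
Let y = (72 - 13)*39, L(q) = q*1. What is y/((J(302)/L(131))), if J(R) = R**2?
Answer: 301431/91204 ≈ 3.3050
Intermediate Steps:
L(q) = q
y = 2301 (y = 59*39 = 2301)
y/((J(302)/L(131))) = 2301/((302**2/131)) = 2301/((91204*(1/131))) = 2301/(91204/131) = 2301*(131/91204) = 301431/91204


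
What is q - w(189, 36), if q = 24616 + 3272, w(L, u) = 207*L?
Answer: -11235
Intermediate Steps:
q = 27888
q - w(189, 36) = 27888 - 207*189 = 27888 - 1*39123 = 27888 - 39123 = -11235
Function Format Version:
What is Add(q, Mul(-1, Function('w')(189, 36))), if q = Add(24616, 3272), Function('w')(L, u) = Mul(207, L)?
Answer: -11235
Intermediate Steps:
q = 27888
Add(q, Mul(-1, Function('w')(189, 36))) = Add(27888, Mul(-1, Mul(207, 189))) = Add(27888, Mul(-1, 39123)) = Add(27888, -39123) = -11235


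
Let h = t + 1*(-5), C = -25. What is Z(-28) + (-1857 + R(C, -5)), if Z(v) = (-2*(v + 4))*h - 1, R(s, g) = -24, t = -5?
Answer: -2362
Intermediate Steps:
h = -10 (h = -5 + 1*(-5) = -5 - 5 = -10)
Z(v) = 79 + 20*v (Z(v) = -2*(v + 4)*(-10) - 1 = -2*(4 + v)*(-10) - 1 = (-8 - 2*v)*(-10) - 1 = (80 + 20*v) - 1 = 79 + 20*v)
Z(-28) + (-1857 + R(C, -5)) = (79 + 20*(-28)) + (-1857 - 24) = (79 - 560) - 1881 = -481 - 1881 = -2362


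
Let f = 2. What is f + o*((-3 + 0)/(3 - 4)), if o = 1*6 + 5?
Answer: 35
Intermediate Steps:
o = 11 (o = 6 + 5 = 11)
f + o*((-3 + 0)/(3 - 4)) = 2 + 11*((-3 + 0)/(3 - 4)) = 2 + 11*(-3/(-1)) = 2 + 11*(-3*(-1)) = 2 + 11*3 = 2 + 33 = 35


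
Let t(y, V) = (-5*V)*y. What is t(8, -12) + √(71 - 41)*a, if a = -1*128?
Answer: 480 - 128*√30 ≈ -221.08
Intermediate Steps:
a = -128
t(y, V) = -5*V*y
t(8, -12) + √(71 - 41)*a = -5*(-12)*8 + √(71 - 41)*(-128) = 480 + √30*(-128) = 480 - 128*√30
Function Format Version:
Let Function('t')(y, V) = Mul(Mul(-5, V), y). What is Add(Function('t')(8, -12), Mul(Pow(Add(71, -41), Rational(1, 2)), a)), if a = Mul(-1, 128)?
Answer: Add(480, Mul(-128, Pow(30, Rational(1, 2)))) ≈ -221.08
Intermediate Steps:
a = -128
Function('t')(y, V) = Mul(-5, V, y)
Add(Function('t')(8, -12), Mul(Pow(Add(71, -41), Rational(1, 2)), a)) = Add(Mul(-5, -12, 8), Mul(Pow(Add(71, -41), Rational(1, 2)), -128)) = Add(480, Mul(Pow(30, Rational(1, 2)), -128)) = Add(480, Mul(-128, Pow(30, Rational(1, 2))))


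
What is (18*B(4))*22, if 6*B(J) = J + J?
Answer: 528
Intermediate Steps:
B(J) = J/3 (B(J) = (J + J)/6 = (2*J)/6 = J/3)
(18*B(4))*22 = (18*((⅓)*4))*22 = (18*(4/3))*22 = 24*22 = 528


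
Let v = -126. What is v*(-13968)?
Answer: 1759968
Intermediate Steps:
v*(-13968) = -126*(-13968) = 1759968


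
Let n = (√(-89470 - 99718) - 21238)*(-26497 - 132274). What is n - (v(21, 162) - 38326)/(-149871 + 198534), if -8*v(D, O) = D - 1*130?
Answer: 1312724717491891/389304 - 317542*I*√47297 ≈ 3.372e+9 - 6.9059e+7*I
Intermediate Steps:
v(D, O) = 65/4 - D/8 (v(D, O) = -(D - 1*130)/8 = -(D - 130)/8 = -(-130 + D)/8 = 65/4 - D/8)
n = 3371978498 - 317542*I*√47297 (n = (√(-189188) - 21238)*(-158771) = (2*I*√47297 - 21238)*(-158771) = (-21238 + 2*I*√47297)*(-158771) = 3371978498 - 317542*I*√47297 ≈ 3.372e+9 - 6.9059e+7*I)
n - (v(21, 162) - 38326)/(-149871 + 198534) = (3371978498 - 317542*I*√47297) - ((65/4 - ⅛*21) - 38326)/(-149871 + 198534) = (3371978498 - 317542*I*√47297) - ((65/4 - 21/8) - 38326)/48663 = (3371978498 - 317542*I*√47297) - (109/8 - 38326)/48663 = (3371978498 - 317542*I*√47297) - (-306499)/(8*48663) = (3371978498 - 317542*I*√47297) - 1*(-306499/389304) = (3371978498 - 317542*I*√47297) + 306499/389304 = 1312724717491891/389304 - 317542*I*√47297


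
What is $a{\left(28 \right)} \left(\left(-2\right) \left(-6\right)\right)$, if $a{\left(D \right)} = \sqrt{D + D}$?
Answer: $24 \sqrt{14} \approx 89.8$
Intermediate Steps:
$a{\left(D \right)} = \sqrt{2} \sqrt{D}$ ($a{\left(D \right)} = \sqrt{2 D} = \sqrt{2} \sqrt{D}$)
$a{\left(28 \right)} \left(\left(-2\right) \left(-6\right)\right) = \sqrt{2} \sqrt{28} \left(\left(-2\right) \left(-6\right)\right) = \sqrt{2} \cdot 2 \sqrt{7} \cdot 12 = 2 \sqrt{14} \cdot 12 = 24 \sqrt{14}$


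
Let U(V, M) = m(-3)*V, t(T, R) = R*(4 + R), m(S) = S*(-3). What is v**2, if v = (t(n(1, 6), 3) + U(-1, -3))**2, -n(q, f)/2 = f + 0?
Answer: 20736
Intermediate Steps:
m(S) = -3*S
n(q, f) = -2*f (n(q, f) = -2*(f + 0) = -2*f)
U(V, M) = 9*V (U(V, M) = (-3*(-3))*V = 9*V)
v = 144 (v = (3*(4 + 3) + 9*(-1))**2 = (3*7 - 9)**2 = (21 - 9)**2 = 12**2 = 144)
v**2 = 144**2 = 20736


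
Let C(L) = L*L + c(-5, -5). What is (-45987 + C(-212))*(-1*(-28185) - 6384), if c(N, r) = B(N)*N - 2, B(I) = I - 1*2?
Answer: -22019010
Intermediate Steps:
B(I) = -2 + I (B(I) = I - 2 = -2 + I)
c(N, r) = -2 + N*(-2 + N) (c(N, r) = (-2 + N)*N - 2 = N*(-2 + N) - 2 = -2 + N*(-2 + N))
C(L) = 33 + L² (C(L) = L*L + (-2 - 5*(-2 - 5)) = L² + (-2 - 5*(-7)) = L² + (-2 + 35) = L² + 33 = 33 + L²)
(-45987 + C(-212))*(-1*(-28185) - 6384) = (-45987 + (33 + (-212)²))*(-1*(-28185) - 6384) = (-45987 + (33 + 44944))*(28185 - 6384) = (-45987 + 44977)*21801 = -1010*21801 = -22019010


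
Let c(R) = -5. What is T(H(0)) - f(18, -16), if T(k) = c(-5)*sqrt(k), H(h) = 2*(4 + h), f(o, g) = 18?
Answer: -18 - 10*sqrt(2) ≈ -32.142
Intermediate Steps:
H(h) = 8 + 2*h
T(k) = -5*sqrt(k)
T(H(0)) - f(18, -16) = -5*sqrt(8 + 2*0) - 1*18 = -5*sqrt(8 + 0) - 18 = -10*sqrt(2) - 18 = -18 - 10*sqrt(2)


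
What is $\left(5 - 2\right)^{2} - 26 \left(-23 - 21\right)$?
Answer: $1153$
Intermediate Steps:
$\left(5 - 2\right)^{2} - 26 \left(-23 - 21\right) = 3^{2} - -1144 = 9 + 1144 = 1153$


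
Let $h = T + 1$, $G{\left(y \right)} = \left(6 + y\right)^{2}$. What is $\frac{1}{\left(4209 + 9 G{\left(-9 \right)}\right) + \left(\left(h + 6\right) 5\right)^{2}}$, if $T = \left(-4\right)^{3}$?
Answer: $\frac{1}{85515} \approx 1.1694 \cdot 10^{-5}$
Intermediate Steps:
$T = -64$
$h = -63$ ($h = -64 + 1 = -63$)
$\frac{1}{\left(4209 + 9 G{\left(-9 \right)}\right) + \left(\left(h + 6\right) 5\right)^{2}} = \frac{1}{\left(4209 + 9 \left(6 - 9\right)^{2}\right) + \left(\left(-63 + 6\right) 5\right)^{2}} = \frac{1}{\left(4209 + 9 \left(-3\right)^{2}\right) + \left(\left(-57\right) 5\right)^{2}} = \frac{1}{\left(4209 + 9 \cdot 9\right) + \left(-285\right)^{2}} = \frac{1}{\left(4209 + 81\right) + 81225} = \frac{1}{4290 + 81225} = \frac{1}{85515}$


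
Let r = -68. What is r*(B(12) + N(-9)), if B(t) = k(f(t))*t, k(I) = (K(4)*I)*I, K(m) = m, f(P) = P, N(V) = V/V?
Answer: -470084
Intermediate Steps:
N(V) = 1
k(I) = 4*I**2 (k(I) = (4*I)*I = 4*I**2)
B(t) = 4*t**3 (B(t) = (4*t**2)*t = 4*t**3)
r*(B(12) + N(-9)) = -68*(4*12**3 + 1) = -68*(4*1728 + 1) = -68*(6912 + 1) = -68*6913 = -470084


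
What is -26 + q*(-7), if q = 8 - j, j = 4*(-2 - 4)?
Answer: -250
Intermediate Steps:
j = -24 (j = 4*(-6) = -24)
q = 32 (q = 8 - 1*(-24) = 8 + 24 = 32)
-26 + q*(-7) = -26 + 32*(-7) = -26 - 224 = -250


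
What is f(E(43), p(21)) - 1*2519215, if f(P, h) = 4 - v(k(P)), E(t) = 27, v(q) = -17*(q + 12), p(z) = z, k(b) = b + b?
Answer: -2518089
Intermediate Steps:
k(b) = 2*b
v(q) = -204 - 17*q (v(q) = -17*(12 + q) = -204 - 17*q)
f(P, h) = 208 + 34*P (f(P, h) = 4 - (-204 - 34*P) = 4 + (204 + 34*P) = 208 + 34*P)
f(E(43), p(21)) - 1*2519215 = (208 + 34*27) - 1*2519215 = (208 + 918) - 2519215 = 1126 - 2519215 = -2518089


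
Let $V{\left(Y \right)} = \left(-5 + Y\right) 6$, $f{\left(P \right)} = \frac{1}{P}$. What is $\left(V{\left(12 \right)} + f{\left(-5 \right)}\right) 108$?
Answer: $\frac{22572}{5} \approx 4514.4$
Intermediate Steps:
$V{\left(Y \right)} = -30 + 6 Y$
$\left(V{\left(12 \right)} + f{\left(-5 \right)}\right) 108 = \left(\left(-30 + 6 \cdot 12\right) + \frac{1}{-5}\right) 108 = \left(\left(-30 + 72\right) - \frac{1}{5}\right) 108 = \left(42 - \frac{1}{5}\right) 108 = \frac{209}{5} \cdot 108 = \frac{22572}{5}$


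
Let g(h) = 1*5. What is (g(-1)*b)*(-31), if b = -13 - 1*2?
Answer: 2325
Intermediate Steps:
g(h) = 5
b = -15 (b = -13 - 2 = -15)
(g(-1)*b)*(-31) = (5*(-15))*(-31) = -75*(-31) = 2325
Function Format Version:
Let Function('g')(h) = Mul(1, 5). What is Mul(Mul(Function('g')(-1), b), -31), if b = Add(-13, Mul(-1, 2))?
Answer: 2325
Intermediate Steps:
Function('g')(h) = 5
b = -15 (b = Add(-13, -2) = -15)
Mul(Mul(Function('g')(-1), b), -31) = Mul(Mul(5, -15), -31) = Mul(-75, -31) = 2325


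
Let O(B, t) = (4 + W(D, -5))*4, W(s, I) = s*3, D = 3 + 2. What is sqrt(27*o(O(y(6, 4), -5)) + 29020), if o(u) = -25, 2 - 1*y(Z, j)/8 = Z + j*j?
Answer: sqrt(28345) ≈ 168.36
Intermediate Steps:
D = 5
y(Z, j) = 16 - 8*Z - 8*j**2 (y(Z, j) = 16 - 8*(Z + j*j) = 16 - 8*(Z + j**2) = 16 + (-8*Z - 8*j**2) = 16 - 8*Z - 8*j**2)
W(s, I) = 3*s
O(B, t) = 76 (O(B, t) = (4 + 3*5)*4 = (4 + 15)*4 = 19*4 = 76)
sqrt(27*o(O(y(6, 4), -5)) + 29020) = sqrt(27*(-25) + 29020) = sqrt(-675 + 29020) = sqrt(28345)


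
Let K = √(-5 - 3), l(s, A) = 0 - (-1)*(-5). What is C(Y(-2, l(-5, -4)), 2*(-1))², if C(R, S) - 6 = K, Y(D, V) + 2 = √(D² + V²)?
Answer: 28 + 24*I*√2 ≈ 28.0 + 33.941*I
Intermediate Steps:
l(s, A) = -5 (l(s, A) = 0 - 1*5 = 0 - 5 = -5)
Y(D, V) = -2 + √(D² + V²)
K = 2*I*√2 (K = √(-8) = 2*I*√2 ≈ 2.8284*I)
C(R, S) = 6 + 2*I*√2
C(Y(-2, l(-5, -4)), 2*(-1))² = (6 + 2*I*√2)²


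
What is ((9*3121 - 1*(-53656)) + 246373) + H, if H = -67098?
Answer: 261020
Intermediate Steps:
((9*3121 - 1*(-53656)) + 246373) + H = ((9*3121 - 1*(-53656)) + 246373) - 67098 = ((28089 + 53656) + 246373) - 67098 = (81745 + 246373) - 67098 = 328118 - 67098 = 261020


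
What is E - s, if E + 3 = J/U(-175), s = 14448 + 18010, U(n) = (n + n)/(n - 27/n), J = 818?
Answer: -981603543/30625 ≈ -32052.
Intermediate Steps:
U(n) = 2*n/(n - 27/n) (U(n) = (2*n)/(n - 27/n) = 2*n/(n - 27/n))
s = 32458
E = 12422707/30625 (E = -3 + 818/((2*(-175)²/(-27 + (-175)²))) = -3 + 818/((2*30625/(-27 + 30625))) = -3 + 818/((2*30625/30598)) = -3 + 818/((2*30625*(1/30598))) = -3 + 818/(30625/15299) = -3 + 818*(15299/30625) = -3 + 12514582/30625 = 12422707/30625 ≈ 405.64)
E - s = 12422707/30625 - 1*32458 = 12422707/30625 - 32458 = -981603543/30625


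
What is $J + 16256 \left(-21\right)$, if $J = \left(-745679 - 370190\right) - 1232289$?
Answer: $-2689534$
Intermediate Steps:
$J = -2348158$ ($J = -1115869 - 1232289 = -2348158$)
$J + 16256 \left(-21\right) = -2348158 + 16256 \left(-21\right) = -2348158 - 341376 = -2689534$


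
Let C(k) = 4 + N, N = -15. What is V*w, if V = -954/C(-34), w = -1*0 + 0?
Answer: 0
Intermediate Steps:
C(k) = -11 (C(k) = 4 - 15 = -11)
w = 0 (w = 0 + 0 = 0)
V = 954/11 (V = -954/(-11) = -954*(-1/11) = 954/11 ≈ 86.727)
V*w = (954/11)*0 = 0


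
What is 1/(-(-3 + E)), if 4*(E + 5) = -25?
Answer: 4/57 ≈ 0.070175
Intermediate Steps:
E = -45/4 (E = -5 + (¼)*(-25) = -5 - 25/4 = -45/4 ≈ -11.250)
1/(-(-3 + E)) = 1/(-(-3 - 45/4)) = 1/(-1*(-57/4)) = 1/(57/4) = 4/57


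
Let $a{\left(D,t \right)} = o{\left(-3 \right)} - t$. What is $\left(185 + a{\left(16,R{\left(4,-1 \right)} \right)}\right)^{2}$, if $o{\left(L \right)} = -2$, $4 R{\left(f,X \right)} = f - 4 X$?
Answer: $32761$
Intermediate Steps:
$R{\left(f,X \right)} = - X + \frac{f}{4}$ ($R{\left(f,X \right)} = \frac{f - 4 X}{4} = - X + \frac{f}{4}$)
$a{\left(D,t \right)} = -2 - t$
$\left(185 + a{\left(16,R{\left(4,-1 \right)} \right)}\right)^{2} = \left(185 - \left(2 + 1 + 1\right)\right)^{2} = \left(185 - 4\right)^{2} = 181^{2} = 32761$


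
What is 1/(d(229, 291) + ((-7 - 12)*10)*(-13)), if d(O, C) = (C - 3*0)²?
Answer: 1/87151 ≈ 1.1474e-5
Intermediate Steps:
d(O, C) = C² (d(O, C) = (C + 0)² = C²)
1/(d(229, 291) + ((-7 - 12)*10)*(-13)) = 1/(291² + ((-7 - 12)*10)*(-13)) = 1/(84681 - 19*10*(-13)) = 1/(84681 - 190*(-13)) = 1/(84681 + 2470) = 1/87151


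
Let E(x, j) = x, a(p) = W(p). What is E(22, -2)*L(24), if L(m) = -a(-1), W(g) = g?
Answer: 22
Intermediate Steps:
a(p) = p
L(m) = 1 (L(m) = -1*(-1) = 1)
E(22, -2)*L(24) = 22*1 = 22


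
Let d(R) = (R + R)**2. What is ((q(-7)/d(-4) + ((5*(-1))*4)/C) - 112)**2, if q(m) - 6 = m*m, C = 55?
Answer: 6162093001/495616 ≈ 12433.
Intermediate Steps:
q(m) = 6 + m**2 (q(m) = 6 + m*m = 6 + m**2)
d(R) = 4*R**2 (d(R) = (2*R)**2 = 4*R**2)
((q(-7)/d(-4) + ((5*(-1))*4)/C) - 112)**2 = (((6 + (-7)**2)/((4*(-4)**2)) + ((5*(-1))*4)/55) - 112)**2 = (((6 + 49)/((4*16)) - 5*4*(1/55)) - 112)**2 = ((55/64 - 20*1/55) - 112)**2 = ((55*(1/64) - 4/11) - 112)**2 = ((55/64 - 4/11) - 112)**2 = (349/704 - 112)**2 = (-78499/704)**2 = 6162093001/495616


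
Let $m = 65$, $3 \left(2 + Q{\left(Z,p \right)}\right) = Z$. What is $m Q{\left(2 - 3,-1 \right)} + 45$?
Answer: $- \frac{320}{3} \approx -106.67$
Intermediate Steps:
$Q{\left(Z,p \right)} = -2 + \frac{Z}{3}$
$m Q{\left(2 - 3,-1 \right)} + 45 = 65 \left(-2 + \frac{2 - 3}{3}\right) + 45 = 65 \left(-2 + \frac{1}{3} \left(-1\right)\right) + 45 = 65 \left(-2 - \frac{1}{3}\right) + 45 = 65 \left(- \frac{7}{3}\right) + 45 = - \frac{455}{3} + 45 = - \frac{320}{3}$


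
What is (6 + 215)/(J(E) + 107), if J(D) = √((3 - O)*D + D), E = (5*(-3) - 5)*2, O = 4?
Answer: 221/107 ≈ 2.0654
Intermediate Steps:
E = -40 (E = (-15 - 5)*2 = -20*2 = -40)
J(D) = 0 (J(D) = √((3 - 1*4)*D + D) = √((3 - 4)*D + D) = √(-D + D) = √0 = 0)
(6 + 215)/(J(E) + 107) = (6 + 215)/(0 + 107) = 221/107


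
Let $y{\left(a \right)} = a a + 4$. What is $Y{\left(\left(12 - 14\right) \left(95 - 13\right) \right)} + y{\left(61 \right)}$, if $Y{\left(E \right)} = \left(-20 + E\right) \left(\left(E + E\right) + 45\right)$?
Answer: $55797$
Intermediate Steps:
$y{\left(a \right)} = 4 + a^{2}$ ($y{\left(a \right)} = a^{2} + 4 = 4 + a^{2}$)
$Y{\left(E \right)} = \left(-20 + E\right) \left(45 + 2 E\right)$ ($Y{\left(E \right)} = \left(-20 + E\right) \left(2 E + 45\right) = \left(-20 + E\right) \left(45 + 2 E\right)$)
$Y{\left(\left(12 - 14\right) \left(95 - 13\right) \right)} + y{\left(61 \right)} = \left(-900 + 2 \left(\left(12 - 14\right) \left(95 - 13\right)\right)^{2} + 5 \left(12 - 14\right) \left(95 - 13\right)\right) + \left(4 + 61^{2}\right) = \left(-900 + 2 \left(\left(-2\right) 82\right)^{2} + 5 \left(\left(-2\right) 82\right)\right) + \left(4 + 3721\right) = \left(-900 + 2 \left(-164\right)^{2} + 5 \left(-164\right)\right) + 3725 = \left(-900 + 2 \cdot 26896 - 820\right) + 3725 = \left(-900 + 53792 - 820\right) + 3725 = 52072 + 3725 = 55797$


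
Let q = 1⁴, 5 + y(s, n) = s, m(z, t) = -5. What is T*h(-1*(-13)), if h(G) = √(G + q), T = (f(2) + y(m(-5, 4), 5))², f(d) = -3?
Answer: 169*√14 ≈ 632.34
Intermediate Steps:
y(s, n) = -5 + s
q = 1
T = 169 (T = (-3 + (-5 - 5))² = (-3 - 10)² = (-13)² = 169)
h(G) = √(1 + G) (h(G) = √(G + 1) = √(1 + G))
T*h(-1*(-13)) = 169*√(1 - 1*(-13)) = 169*√(1 + 13) = 169*√14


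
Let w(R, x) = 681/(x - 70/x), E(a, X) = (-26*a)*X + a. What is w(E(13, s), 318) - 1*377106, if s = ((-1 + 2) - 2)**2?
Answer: -19053926583/50527 ≈ -3.7710e+5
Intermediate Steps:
s = 1 (s = (1 - 2)**2 = (-1)**2 = 1)
E(a, X) = a - 26*X*a (E(a, X) = -26*X*a + a = a - 26*X*a)
w(E(13, s), 318) - 1*377106 = 681*318/(-70 + 318**2) - 1*377106 = 681*318/(-70 + 101124) - 377106 = 681*318/101054 - 377106 = 681*318*(1/101054) - 377106 = 108279/50527 - 377106 = -19053926583/50527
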